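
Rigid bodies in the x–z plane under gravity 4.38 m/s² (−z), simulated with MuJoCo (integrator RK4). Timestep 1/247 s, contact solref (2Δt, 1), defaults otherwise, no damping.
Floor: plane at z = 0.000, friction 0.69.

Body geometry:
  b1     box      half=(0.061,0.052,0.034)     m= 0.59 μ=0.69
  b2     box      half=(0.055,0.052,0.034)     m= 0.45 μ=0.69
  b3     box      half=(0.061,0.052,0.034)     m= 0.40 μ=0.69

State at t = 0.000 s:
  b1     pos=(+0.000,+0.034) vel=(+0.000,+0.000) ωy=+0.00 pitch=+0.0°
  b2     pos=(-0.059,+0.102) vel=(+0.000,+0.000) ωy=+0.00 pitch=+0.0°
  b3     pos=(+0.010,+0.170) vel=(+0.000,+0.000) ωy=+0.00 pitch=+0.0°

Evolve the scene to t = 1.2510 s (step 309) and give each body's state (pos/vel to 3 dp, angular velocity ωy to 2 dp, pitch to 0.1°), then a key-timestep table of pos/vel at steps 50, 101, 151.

State at t = 1.2510 s:
  b1     pos=(+0.000,+0.034) vel=(+0.000,+0.000) ωy=+0.00 pitch=+0.0°
  b2     pos=(-0.059,+0.102) vel=(+0.000,+0.000) ωy=+0.00 pitch=+0.0°
  b3     pos=(+0.150,+0.034) vel=(+0.000,+0.000) ωy=+0.00 pitch=+180.0°

Key-timestep trajectory:
   step    t(s)  b1.x    b1.z    b1.vx   b1.vz   b2.x    b2.z    b2.vx   b2.vz   b3.x    b3.z    b3.vx   b3.vz 
     50  0.2024   +0.000  +0.034  +0.000  +0.000   -0.059  +0.102  +0.000  +0.000   +0.025  +0.159  +0.134  -0.161
    101  0.4089   +0.000  +0.034  +0.000  +0.000   -0.059  +0.102  +0.000  +0.000   +0.064  +0.133  +0.258  -0.108
    151  0.6113   +0.000  +0.034  +0.000  +0.000   -0.059  +0.102  +0.000  +0.000   +0.127  +0.081  +0.323  -0.603


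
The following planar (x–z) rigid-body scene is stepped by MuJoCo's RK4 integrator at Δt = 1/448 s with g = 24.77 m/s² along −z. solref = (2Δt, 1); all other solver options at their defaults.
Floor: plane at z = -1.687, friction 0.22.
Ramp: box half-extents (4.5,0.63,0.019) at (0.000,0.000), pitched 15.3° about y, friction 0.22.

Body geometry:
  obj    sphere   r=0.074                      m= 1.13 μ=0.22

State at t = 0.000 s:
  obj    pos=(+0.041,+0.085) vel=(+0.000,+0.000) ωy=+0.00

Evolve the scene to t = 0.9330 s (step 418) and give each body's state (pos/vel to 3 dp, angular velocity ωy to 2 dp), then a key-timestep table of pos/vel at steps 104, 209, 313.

State at t = 0.9330 s:
  obj    pos=(+2.001,-0.451) vel=(+4.202,-1.149) ωy=+58.86

Key-timestep trajectory:
   step    t(s)  obj.x    obj.z    obj.vx   obj.vz 
    104  0.2321   +0.162  +0.052  +1.045  -0.286
    209  0.4665   +0.531  -0.049  +2.101  -0.575
    313  0.6987   +1.140  -0.216  +3.146  -0.861


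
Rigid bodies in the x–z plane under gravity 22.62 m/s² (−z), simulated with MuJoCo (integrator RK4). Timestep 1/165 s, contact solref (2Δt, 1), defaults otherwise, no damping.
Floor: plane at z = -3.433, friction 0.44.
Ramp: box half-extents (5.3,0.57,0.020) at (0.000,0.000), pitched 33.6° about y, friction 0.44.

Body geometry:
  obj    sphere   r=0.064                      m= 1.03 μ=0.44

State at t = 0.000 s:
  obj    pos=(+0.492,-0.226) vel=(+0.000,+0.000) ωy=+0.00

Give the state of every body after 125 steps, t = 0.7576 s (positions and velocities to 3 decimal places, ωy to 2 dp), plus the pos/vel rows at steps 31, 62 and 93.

State at t = 0.7576 s:
  obj    pos=(+2.629,-1.646) vel=(+5.642,-3.748) ωy=+105.82

Key-timestep trajectory:
   step    t(s)  obj.x    obj.z    obj.vx   obj.vz 
     31  0.1879   +0.624  -0.313  +1.399  -0.930
     62  0.3758   +1.018  -0.575  +2.798  -1.859
     93  0.5636   +1.675  -1.012  +4.197  -2.789


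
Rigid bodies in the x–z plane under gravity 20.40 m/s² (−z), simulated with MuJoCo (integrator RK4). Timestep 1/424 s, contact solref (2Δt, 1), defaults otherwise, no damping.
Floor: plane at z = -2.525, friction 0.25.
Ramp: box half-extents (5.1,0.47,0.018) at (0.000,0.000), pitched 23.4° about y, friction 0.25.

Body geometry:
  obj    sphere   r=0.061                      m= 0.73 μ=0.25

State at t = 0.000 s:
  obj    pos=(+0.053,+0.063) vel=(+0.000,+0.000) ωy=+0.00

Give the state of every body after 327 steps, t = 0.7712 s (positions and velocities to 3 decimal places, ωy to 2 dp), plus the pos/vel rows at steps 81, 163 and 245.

State at t = 0.7712 s:
  obj    pos=(+1.633,-0.620) vel=(+4.096,-1.773) ωy=+73.16

Key-timestep trajectory:
   step    t(s)  obj.x    obj.z    obj.vx   obj.vz 
     81  0.1910   +0.150  +0.021  +1.015  -0.439
    163  0.3844   +0.446  -0.107  +2.042  -0.884
    245  0.5778   +0.940  -0.321  +3.069  -1.328


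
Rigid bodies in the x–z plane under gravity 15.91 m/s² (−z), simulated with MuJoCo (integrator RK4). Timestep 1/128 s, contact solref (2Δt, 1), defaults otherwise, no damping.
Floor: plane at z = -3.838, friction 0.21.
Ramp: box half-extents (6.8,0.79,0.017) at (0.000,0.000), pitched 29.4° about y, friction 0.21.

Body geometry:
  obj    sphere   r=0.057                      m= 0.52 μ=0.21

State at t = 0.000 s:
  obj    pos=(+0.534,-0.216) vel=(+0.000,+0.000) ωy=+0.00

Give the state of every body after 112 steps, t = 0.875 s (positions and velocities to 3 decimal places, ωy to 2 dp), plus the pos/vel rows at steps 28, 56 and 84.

State at t = 0.875 s:
  obj    pos=(+2.395,-1.265) vel=(+4.253,-2.397) ωy=+85.60

Key-timestep trajectory:
   step    t(s)  obj.x    obj.z    obj.vx   obj.vz 
     28  0.2188   +0.650  -0.282  +1.064  -0.600
     56  0.4375   +0.999  -0.478  +2.127  -1.199
     84  0.6562   +1.581  -0.806  +3.190  -1.798


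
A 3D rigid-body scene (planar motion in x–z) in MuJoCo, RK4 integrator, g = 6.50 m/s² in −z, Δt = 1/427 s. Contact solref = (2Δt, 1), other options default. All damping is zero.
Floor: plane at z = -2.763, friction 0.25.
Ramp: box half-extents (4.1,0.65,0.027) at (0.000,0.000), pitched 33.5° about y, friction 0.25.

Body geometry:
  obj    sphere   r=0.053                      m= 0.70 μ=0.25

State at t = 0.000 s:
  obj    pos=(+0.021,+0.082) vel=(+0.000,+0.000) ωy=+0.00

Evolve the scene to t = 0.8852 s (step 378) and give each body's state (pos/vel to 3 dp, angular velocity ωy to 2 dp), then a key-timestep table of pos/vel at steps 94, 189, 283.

State at t = 0.8852 s:
  obj    pos=(+0.858,-0.472) vel=(+1.892,-1.252) ωy=+42.80

Key-timestep trajectory:
   step    t(s)  obj.x    obj.z    obj.vx   obj.vz 
     94  0.2201   +0.073  +0.048  +0.471  -0.311
    189  0.4426   +0.230  -0.057  +0.946  -0.626
    283  0.6628   +0.490  -0.229  +1.416  -0.937


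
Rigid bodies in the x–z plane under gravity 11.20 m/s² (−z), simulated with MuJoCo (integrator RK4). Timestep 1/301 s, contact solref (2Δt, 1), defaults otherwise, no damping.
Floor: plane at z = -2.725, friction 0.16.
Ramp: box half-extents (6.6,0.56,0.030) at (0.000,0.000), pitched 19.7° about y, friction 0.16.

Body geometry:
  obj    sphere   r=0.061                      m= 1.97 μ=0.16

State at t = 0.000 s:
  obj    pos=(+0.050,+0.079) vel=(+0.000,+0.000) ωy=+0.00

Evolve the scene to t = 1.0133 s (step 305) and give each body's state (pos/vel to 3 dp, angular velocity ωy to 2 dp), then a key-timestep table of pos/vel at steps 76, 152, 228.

State at t = 1.0133 s:
  obj    pos=(+1.354,-0.388) vel=(+2.573,-0.921) ωy=+44.79

Key-timestep trajectory:
   step    t(s)  obj.x    obj.z    obj.vx   obj.vz 
     76  0.2525   +0.131  +0.050  +0.641  -0.230
    152  0.5050   +0.374  -0.037  +1.282  -0.459
    228  0.7575   +0.778  -0.182  +1.923  -0.689


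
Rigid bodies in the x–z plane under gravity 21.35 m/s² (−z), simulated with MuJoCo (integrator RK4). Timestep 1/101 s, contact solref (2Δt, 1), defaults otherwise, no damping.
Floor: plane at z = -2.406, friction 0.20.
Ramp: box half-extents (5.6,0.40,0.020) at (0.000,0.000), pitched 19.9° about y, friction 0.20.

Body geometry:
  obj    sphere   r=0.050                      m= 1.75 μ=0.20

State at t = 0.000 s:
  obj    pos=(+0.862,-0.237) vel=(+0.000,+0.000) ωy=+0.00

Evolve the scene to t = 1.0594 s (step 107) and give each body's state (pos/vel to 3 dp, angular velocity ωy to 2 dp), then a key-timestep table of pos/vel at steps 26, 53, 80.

State at t = 1.0594 s:
  obj    pos=(+3.600,-1.229) vel=(+5.170,-1.871) ωy=+109.94

Key-timestep trajectory:
   step    t(s)  obj.x    obj.z    obj.vx   obj.vz 
     26  0.2574   +1.024  -0.296  +1.256  -0.455
     53  0.5248   +1.534  -0.481  +2.561  -0.927
     80  0.7921   +2.393  -0.792  +3.865  -1.399


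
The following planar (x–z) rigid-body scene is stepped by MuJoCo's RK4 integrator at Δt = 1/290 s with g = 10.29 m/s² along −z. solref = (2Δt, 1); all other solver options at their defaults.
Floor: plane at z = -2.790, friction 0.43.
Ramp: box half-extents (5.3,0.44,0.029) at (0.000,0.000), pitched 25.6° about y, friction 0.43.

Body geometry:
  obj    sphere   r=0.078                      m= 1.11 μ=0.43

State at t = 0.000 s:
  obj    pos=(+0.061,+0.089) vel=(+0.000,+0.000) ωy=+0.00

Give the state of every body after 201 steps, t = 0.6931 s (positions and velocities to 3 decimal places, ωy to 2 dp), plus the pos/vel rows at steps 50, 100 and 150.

State at t = 0.6931 s:
  obj    pos=(+0.749,-0.240) vel=(+1.985,-0.951) ωy=+28.22

Key-timestep trajectory:
   step    t(s)  obj.x    obj.z    obj.vx   obj.vz 
     50  0.1724   +0.104  +0.069  +0.494  -0.237
    100  0.3448   +0.231  +0.008  +0.988  -0.473
    150  0.5172   +0.444  -0.094  +1.481  -0.710


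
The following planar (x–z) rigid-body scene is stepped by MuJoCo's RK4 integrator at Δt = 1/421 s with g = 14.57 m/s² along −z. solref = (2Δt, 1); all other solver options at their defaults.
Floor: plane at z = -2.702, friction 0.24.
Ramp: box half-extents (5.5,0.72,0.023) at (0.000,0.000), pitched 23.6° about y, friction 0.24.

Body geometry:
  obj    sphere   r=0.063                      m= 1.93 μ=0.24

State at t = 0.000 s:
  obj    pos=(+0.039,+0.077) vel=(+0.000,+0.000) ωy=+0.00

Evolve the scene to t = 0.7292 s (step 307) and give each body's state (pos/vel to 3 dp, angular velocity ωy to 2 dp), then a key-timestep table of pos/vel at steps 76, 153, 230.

State at t = 0.7292 s:
  obj    pos=(+1.054,-0.367) vel=(+2.784,-1.216) ωy=+48.22

Key-timestep trajectory:
   step    t(s)  obj.x    obj.z    obj.vx   obj.vz 
     76  0.1805   +0.101  +0.050  +0.689  -0.301
    153  0.3634   +0.291  -0.033  +1.388  -0.606
    230  0.5463   +0.609  -0.172  +2.086  -0.911


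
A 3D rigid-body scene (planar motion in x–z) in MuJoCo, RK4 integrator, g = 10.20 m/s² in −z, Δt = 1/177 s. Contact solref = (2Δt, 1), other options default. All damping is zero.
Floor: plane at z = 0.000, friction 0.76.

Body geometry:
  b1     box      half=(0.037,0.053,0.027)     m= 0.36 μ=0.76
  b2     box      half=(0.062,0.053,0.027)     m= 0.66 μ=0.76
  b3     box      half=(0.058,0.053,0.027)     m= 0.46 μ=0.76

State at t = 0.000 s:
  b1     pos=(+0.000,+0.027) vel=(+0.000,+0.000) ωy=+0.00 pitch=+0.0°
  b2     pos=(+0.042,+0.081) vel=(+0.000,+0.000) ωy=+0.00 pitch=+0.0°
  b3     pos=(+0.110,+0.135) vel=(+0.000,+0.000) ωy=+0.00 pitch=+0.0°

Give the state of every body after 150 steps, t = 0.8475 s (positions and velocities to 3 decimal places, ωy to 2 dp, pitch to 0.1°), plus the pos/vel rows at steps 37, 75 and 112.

State at t = 0.8475 s:
  b1     pos=(-0.001,+0.027) vel=(-0.001,+0.000) ωy=+0.00 pitch=+0.0°
  b2     pos=(+0.061,+0.066) vel=(-0.001,+0.000) ωy=-0.02 pitch=+53.0°
  b3     pos=(+0.149,+0.058) vel=(+0.000,+0.000) ωy=-0.01 pitch=+40.4°

Key-timestep trajectory:
   step    t(s)  b1.x    b1.z    b1.vx   b1.vz   b2.x    b2.z    b2.vx   b2.vz   b3.x    b3.z    b3.vx   b3.vz 
     37  0.2090   +0.000  +0.027  +0.000  +0.000   +0.068  +0.066  +0.089  +0.050   +0.153  +0.058  +0.079  +0.135
     75  0.4237   +0.000  +0.027  +0.000  +0.000   +0.064  +0.066  -0.143  -0.028   +0.151  +0.059  -0.070  -0.031
    112  0.6328   -0.001  +0.027  -0.001  +0.000   +0.061  +0.066  -0.001  +0.000   +0.149  +0.058  +0.000  +0.000


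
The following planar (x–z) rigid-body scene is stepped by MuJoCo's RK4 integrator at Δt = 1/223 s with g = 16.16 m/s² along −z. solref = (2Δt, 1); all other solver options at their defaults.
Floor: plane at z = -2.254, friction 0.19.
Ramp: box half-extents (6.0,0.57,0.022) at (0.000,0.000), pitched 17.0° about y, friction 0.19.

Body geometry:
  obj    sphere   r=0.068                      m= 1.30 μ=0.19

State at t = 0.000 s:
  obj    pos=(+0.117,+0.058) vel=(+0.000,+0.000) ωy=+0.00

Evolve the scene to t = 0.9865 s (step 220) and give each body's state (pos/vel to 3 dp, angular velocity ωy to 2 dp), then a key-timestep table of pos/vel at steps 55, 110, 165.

State at t = 0.9865 s:
  obj    pos=(+1.688,-0.422) vel=(+3.184,-0.973) ωy=+48.95

Key-timestep trajectory:
   step    t(s)  obj.x    obj.z    obj.vx   obj.vz 
     55  0.2466   +0.215  +0.028  +0.796  -0.243
    110  0.4933   +0.510  -0.062  +1.592  -0.487
    165  0.7399   +1.001  -0.212  +2.388  -0.730


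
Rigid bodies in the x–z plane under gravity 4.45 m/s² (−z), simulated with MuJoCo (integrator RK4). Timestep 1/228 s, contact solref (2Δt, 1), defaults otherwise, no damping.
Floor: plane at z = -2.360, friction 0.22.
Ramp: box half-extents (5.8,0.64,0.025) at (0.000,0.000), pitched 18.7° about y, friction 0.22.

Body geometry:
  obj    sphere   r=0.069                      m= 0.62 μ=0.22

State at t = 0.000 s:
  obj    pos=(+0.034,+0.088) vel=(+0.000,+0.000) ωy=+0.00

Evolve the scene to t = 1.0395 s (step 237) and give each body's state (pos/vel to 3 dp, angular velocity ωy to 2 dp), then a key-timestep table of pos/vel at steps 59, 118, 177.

State at t = 1.0395 s:
  obj    pos=(+0.556,-0.089) vel=(+1.003,-0.340) ωy=+15.35

Key-timestep trajectory:
   step    t(s)  obj.x    obj.z    obj.vx   obj.vz 
     59  0.2588   +0.066  +0.077  +0.250  -0.085
    118  0.5175   +0.163  +0.044  +0.500  -0.169
    177  0.7763   +0.325  -0.011  +0.749  -0.254


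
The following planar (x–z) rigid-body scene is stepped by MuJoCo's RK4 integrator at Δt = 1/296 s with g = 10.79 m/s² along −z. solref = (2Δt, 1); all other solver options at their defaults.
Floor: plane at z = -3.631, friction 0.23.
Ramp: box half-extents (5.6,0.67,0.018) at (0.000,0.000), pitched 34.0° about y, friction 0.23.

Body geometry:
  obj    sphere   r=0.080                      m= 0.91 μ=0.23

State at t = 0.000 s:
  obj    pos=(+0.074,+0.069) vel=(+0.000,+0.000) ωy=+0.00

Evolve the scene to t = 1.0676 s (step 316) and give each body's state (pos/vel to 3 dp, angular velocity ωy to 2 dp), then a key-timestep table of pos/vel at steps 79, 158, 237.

State at t = 1.0676 s:
  obj    pos=(+2.110,-1.305) vel=(+3.815,-2.573) ωy=+57.50

Key-timestep trajectory:
   step    t(s)  obj.x    obj.z    obj.vx   obj.vz 
     79  0.2669   +0.201  -0.017  +0.954  -0.643
    158  0.5338   +0.583  -0.275  +1.907  -1.287
    237  0.8007   +1.219  -0.704  +2.861  -1.930


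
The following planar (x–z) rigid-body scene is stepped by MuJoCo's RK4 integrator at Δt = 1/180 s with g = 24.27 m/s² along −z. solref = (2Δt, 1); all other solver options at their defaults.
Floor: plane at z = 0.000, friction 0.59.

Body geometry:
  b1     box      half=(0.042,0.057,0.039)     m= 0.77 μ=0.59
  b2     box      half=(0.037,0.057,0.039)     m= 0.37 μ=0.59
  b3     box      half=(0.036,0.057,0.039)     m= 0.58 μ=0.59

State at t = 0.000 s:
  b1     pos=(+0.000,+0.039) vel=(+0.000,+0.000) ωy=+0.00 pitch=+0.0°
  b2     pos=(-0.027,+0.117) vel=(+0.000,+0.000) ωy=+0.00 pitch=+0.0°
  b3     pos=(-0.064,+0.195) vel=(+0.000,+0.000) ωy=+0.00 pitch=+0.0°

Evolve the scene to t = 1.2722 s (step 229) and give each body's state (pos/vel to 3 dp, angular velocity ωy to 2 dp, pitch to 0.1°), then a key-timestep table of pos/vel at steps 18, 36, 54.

State at t = 1.2722 s:
  b1     pos=(+0.000,+0.039) vel=(+0.000,+0.000) ωy=+0.00 pitch=+0.0°
  b2     pos=(-0.090,+0.037) vel=(+0.000,+0.000) ωy=+0.00 pitch=-90.0°
  b3     pos=(-0.198,+0.036) vel=(+0.000,+0.000) ωy=+0.00 pitch=-90.0°

Key-timestep trajectory:
   step    t(s)  b1.x    b1.z    b1.vx   b1.vz   b2.x    b2.z    b2.vx   b2.vz   b3.x    b3.z    b3.vx   b3.vz 
     18  0.1000   +0.000  +0.039  +0.001  +0.000   -0.031  +0.118  -0.100  +0.029   -0.076  +0.192  -0.283  -0.085
     36  0.2000   +0.000  +0.039  +0.001  +0.000   -0.054  +0.118  -0.415  -0.129   -0.133  +0.155  -0.834  -0.965
     54  0.3000   +0.000  +0.039  +0.000  +0.000   -0.098  +0.037  +0.351  -0.147   -0.200  +0.031  +0.095  +0.274


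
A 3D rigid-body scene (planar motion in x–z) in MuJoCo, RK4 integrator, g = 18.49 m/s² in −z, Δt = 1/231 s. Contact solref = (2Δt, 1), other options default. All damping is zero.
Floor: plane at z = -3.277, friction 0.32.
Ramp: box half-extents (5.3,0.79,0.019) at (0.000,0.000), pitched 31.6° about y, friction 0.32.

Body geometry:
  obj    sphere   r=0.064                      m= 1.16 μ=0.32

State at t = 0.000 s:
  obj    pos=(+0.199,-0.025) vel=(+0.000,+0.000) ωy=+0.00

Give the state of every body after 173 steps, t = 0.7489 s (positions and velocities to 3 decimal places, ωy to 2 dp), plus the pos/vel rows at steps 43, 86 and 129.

State at t = 0.7489 s:
  obj    pos=(+1.852,-1.042) vel=(+4.415,-2.716) ωy=+80.96

Key-timestep trajectory:
   step    t(s)  obj.x    obj.z    obj.vx   obj.vz 
     43  0.1861   +0.301  -0.088  +1.098  -0.675
     86  0.3723   +0.608  -0.276  +2.195  -1.350
    129  0.5584   +1.118  -0.591  +3.292  -2.025


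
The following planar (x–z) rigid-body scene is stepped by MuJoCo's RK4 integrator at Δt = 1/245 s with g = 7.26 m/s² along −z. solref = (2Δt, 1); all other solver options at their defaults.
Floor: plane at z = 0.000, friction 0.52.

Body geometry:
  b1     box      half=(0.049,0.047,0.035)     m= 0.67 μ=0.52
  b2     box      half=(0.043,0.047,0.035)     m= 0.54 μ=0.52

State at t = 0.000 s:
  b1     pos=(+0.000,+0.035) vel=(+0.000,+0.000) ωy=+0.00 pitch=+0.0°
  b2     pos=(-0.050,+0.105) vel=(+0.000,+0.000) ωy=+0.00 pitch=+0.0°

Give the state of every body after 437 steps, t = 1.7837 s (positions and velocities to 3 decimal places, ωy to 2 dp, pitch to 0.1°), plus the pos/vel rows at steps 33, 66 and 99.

State at t = 1.7837 s:
  b1     pos=(+0.000,+0.035) vel=(+0.000,+0.000) ωy=+0.00 pitch=+0.0°
  b2     pos=(-0.094,+0.043) vel=(+0.000,+0.000) ωy=+0.00 pitch=-90.0°

Key-timestep trajectory:
   step    t(s)  b1.x    b1.z    b1.vx   b1.vz   b2.x    b2.z    b2.vx   b2.vz 
     33  0.1347   +0.000  +0.035  +0.000  +0.000   -0.051  +0.105  -0.021  -0.001
     66  0.2694   +0.000  +0.035  +0.000  +0.000   -0.058  +0.104  -0.091  -0.022
     99  0.4041   +0.000  +0.035  +0.000  +0.000   -0.080  +0.087  -0.223  -0.363


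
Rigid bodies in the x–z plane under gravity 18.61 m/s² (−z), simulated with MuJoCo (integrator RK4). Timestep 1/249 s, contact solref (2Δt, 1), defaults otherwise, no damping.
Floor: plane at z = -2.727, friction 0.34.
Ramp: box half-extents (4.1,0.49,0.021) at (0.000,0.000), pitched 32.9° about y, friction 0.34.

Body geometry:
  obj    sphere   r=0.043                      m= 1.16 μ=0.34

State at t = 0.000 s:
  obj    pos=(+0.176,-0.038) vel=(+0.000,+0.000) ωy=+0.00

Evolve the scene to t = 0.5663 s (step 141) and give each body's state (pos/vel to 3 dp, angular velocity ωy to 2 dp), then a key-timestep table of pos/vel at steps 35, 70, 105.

State at t = 0.5663 s:
  obj    pos=(+1.148,-0.667) vel=(+3.433,-2.221) ωy=+95.06

Key-timestep trajectory:
   step    t(s)  obj.x    obj.z    obj.vx   obj.vz 
     35  0.1406   +0.236  -0.077  +0.852  -0.551
     70  0.2811   +0.416  -0.193  +1.704  -1.103
    105  0.4217   +0.715  -0.387  +2.557  -1.654


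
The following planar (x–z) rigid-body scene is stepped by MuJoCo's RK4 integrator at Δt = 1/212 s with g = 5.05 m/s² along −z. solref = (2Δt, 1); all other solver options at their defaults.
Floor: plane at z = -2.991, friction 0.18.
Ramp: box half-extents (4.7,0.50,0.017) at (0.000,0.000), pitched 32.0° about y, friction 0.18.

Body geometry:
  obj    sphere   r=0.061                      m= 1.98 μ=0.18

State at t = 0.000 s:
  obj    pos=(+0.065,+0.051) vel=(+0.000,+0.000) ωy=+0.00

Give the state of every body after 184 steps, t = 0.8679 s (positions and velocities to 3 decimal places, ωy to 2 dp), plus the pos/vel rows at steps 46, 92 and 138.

State at t = 0.8679 s:
  obj    pos=(+0.676,-0.331) vel=(+1.407,-0.879) ωy=+27.19

Key-timestep trajectory:
   step    t(s)  obj.x    obj.z    obj.vx   obj.vz 
     46  0.2170   +0.104  +0.027  +0.350  -0.226
     92  0.4340   +0.218  -0.044  +0.704  -0.439
    138  0.6509   +0.409  -0.164  +1.055  -0.659


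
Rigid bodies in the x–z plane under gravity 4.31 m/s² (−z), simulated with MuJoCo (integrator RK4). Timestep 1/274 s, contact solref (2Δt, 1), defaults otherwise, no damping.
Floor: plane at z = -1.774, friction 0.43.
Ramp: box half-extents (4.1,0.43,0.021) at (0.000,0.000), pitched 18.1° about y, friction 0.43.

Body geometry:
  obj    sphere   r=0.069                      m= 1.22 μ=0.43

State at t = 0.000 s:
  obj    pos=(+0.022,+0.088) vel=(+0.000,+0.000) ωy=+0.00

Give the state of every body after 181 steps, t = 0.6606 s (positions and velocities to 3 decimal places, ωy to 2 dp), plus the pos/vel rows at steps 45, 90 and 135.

State at t = 0.6606 s:
  obj    pos=(+0.220,+0.023) vel=(+0.601,-0.196) ωy=+9.15

Key-timestep trajectory:
   step    t(s)  obj.x    obj.z    obj.vx   obj.vz 
     45  0.1642   +0.034  +0.084  +0.149  -0.049
     90  0.3285   +0.071  +0.071  +0.299  -0.098
    135  0.4927   +0.132  +0.051  +0.448  -0.146


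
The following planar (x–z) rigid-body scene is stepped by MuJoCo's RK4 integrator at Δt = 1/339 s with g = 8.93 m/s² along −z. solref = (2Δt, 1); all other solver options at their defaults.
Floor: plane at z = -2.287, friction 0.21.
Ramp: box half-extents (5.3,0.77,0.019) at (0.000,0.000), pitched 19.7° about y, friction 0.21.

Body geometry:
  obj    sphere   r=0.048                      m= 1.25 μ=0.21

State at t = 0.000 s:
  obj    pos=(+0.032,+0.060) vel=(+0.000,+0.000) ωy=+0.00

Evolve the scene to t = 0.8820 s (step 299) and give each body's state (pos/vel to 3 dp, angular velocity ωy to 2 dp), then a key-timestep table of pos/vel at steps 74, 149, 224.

State at t = 0.8820 s:
  obj    pos=(+0.819,-0.222) vel=(+1.786,-0.639) ωy=+39.51

Key-timestep trajectory:
   step    t(s)  obj.x    obj.z    obj.vx   obj.vz 
     74  0.2183   +0.080  +0.042  +0.442  -0.158
    149  0.4395   +0.228  -0.010  +0.890  -0.319
    224  0.6608   +0.474  -0.099  +1.338  -0.479


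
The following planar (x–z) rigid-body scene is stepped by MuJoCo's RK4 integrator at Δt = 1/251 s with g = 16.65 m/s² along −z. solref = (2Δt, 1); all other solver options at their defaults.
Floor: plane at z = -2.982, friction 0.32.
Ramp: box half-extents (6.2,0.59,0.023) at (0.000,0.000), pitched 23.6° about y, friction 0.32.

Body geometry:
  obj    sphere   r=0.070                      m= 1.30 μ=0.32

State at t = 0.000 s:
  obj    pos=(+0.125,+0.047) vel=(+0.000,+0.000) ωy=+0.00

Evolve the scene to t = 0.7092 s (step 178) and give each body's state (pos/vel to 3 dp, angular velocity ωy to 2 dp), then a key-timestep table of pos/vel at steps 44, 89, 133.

State at t = 0.7092 s:
  obj    pos=(+1.222,-0.432) vel=(+3.094,-1.352) ωy=+48.23

Key-timestep trajectory:
   step    t(s)  obj.x    obj.z    obj.vx   obj.vz 
     44  0.1753   +0.192  +0.018  +0.765  -0.334
     89  0.3546   +0.399  -0.073  +1.547  -0.676
    133  0.5299   +0.738  -0.221  +2.312  -1.010


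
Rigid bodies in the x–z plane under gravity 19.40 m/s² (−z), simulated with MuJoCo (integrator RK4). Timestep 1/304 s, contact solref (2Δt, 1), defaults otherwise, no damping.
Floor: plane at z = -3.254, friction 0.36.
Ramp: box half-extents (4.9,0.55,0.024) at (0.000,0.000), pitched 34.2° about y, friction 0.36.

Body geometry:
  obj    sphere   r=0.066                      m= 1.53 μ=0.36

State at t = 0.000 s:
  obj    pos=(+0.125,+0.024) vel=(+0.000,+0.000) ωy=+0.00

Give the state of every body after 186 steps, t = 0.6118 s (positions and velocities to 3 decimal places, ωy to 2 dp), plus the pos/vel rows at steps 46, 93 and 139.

State at t = 0.6118 s:
  obj    pos=(+1.331,-0.796) vel=(+3.942,-2.679) ωy=+72.19

Key-timestep trajectory:
   step    t(s)  obj.x    obj.z    obj.vx   obj.vz 
     46  0.1513   +0.199  -0.026  +0.975  -0.663
     93  0.3059   +0.427  -0.181  +1.971  -1.339
    139  0.4572   +0.799  -0.434  +2.946  -2.002


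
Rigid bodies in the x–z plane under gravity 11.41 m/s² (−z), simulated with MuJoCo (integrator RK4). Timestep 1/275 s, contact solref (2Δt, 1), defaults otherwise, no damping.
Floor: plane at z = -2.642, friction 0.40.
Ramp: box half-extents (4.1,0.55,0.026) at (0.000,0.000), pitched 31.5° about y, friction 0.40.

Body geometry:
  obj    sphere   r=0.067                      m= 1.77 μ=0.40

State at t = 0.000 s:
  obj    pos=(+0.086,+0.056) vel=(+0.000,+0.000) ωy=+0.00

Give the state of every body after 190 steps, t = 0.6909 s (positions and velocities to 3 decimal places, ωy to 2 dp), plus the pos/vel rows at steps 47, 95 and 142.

State at t = 0.6909 s:
  obj    pos=(+0.953,-0.475) vel=(+2.509,-1.537) ωy=+43.90

Key-timestep trajectory:
   step    t(s)  obj.x    obj.z    obj.vx   obj.vz 
     47  0.1709   +0.139  +0.024  +0.621  -0.380
     95  0.3455   +0.303  -0.077  +1.254  -0.769
    142  0.5164   +0.570  -0.240  +1.875  -1.149


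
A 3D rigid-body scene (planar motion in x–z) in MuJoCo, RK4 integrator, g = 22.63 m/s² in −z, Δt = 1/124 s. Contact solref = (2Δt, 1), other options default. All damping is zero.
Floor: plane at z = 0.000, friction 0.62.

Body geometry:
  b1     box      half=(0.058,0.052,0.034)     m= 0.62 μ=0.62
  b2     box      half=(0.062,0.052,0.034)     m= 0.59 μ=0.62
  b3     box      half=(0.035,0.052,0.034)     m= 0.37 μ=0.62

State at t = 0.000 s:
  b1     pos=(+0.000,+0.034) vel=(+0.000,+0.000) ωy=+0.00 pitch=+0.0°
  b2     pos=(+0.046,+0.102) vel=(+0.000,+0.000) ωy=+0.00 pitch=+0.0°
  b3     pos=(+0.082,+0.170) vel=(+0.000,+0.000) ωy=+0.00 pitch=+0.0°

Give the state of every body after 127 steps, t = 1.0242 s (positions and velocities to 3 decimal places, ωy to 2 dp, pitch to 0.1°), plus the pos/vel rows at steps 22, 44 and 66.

State at t = 1.0242 s:
  b1     pos=(+0.000,+0.034) vel=(+0.000,+0.000) ωy=+0.00 pitch=+0.0°
  b2     pos=(+0.104,+0.062) vel=(+0.000,+0.000) ωy=+0.00 pitch=+90.0°
  b3     pos=(+0.195,+0.035) vel=(+0.000,+0.000) ωy=+0.00 pitch=+90.0°

Key-timestep trajectory:
   step    t(s)  b1.x    b1.z    b1.vx   b1.vz   b2.x    b2.z    b2.vx   b2.vz   b3.x    b3.z    b3.vx   b3.vz 
     22  0.1774   +0.000  +0.034  -0.002  +0.000   +0.054  +0.104  +0.140  +0.015   +0.106  +0.160  +0.377  -0.185
     44  0.3548   +0.000  +0.034  +0.000  +0.000   +0.115  +0.064  +0.186  +0.179   +0.196  +0.030  -0.013  +0.197
     66  0.5323   +0.000  +0.034  +0.000  +0.000   +0.099  +0.064  +0.076  -0.002   +0.195  +0.035  +0.000  +0.000


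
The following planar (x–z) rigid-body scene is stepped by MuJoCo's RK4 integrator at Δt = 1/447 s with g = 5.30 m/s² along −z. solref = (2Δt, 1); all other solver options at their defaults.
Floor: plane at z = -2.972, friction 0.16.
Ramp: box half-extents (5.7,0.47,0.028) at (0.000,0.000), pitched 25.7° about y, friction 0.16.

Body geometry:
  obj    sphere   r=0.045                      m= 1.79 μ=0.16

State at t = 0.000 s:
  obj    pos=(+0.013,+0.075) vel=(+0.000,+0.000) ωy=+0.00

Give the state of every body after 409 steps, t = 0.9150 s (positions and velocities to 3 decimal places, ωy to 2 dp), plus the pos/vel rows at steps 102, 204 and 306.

State at t = 0.9150 s:
  obj    pos=(+0.632,-0.223) vel=(+1.354,-0.651) ωy=+33.38

Key-timestep trajectory:
   step    t(s)  obj.x    obj.z    obj.vx   obj.vz 
    102  0.2282   +0.051  +0.056  +0.338  -0.162
    204  0.4564   +0.167  +0.001  +0.675  -0.325
    306  0.6846   +0.360  -0.092  +1.013  -0.487


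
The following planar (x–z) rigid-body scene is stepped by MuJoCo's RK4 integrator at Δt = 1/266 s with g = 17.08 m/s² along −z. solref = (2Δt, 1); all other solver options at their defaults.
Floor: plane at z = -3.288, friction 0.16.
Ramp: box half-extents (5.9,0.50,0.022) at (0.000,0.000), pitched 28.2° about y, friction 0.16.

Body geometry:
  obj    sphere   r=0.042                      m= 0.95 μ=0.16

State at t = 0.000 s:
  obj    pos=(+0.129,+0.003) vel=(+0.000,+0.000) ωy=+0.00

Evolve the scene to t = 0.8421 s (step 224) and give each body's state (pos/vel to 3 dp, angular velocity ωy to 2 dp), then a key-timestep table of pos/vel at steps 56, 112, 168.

State at t = 0.8421 s:
  obj    pos=(+1.931,-0.963) vel=(+4.279,-2.294) ωy=+115.56

Key-timestep trajectory:
   step    t(s)  obj.x    obj.z    obj.vx   obj.vz 
     56  0.2105   +0.242  -0.057  +1.070  -0.574
    112  0.4211   +0.580  -0.238  +2.140  -1.147
    168  0.6316   +1.143  -0.540  +3.209  -1.721


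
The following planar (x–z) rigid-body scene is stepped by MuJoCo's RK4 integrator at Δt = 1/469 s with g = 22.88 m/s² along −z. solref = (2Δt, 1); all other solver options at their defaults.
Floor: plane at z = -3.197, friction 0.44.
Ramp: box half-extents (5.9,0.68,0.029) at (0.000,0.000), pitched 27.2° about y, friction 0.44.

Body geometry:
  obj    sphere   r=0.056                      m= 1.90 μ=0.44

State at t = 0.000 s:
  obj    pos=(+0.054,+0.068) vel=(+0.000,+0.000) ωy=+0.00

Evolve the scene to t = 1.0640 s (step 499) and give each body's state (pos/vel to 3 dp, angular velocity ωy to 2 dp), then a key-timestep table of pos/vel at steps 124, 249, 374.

State at t = 1.0640 s:
  obj    pos=(+3.815,-1.865) vel=(+7.069,-3.633) ωy=+141.92

Key-timestep trajectory:
   step    t(s)  obj.x    obj.z    obj.vx   obj.vz 
    124  0.2644   +0.286  -0.052  +1.757  -0.903
    249  0.5309   +0.990  -0.413  +3.528  -1.813
    374  0.7974   +2.167  -1.018  +5.298  -2.723


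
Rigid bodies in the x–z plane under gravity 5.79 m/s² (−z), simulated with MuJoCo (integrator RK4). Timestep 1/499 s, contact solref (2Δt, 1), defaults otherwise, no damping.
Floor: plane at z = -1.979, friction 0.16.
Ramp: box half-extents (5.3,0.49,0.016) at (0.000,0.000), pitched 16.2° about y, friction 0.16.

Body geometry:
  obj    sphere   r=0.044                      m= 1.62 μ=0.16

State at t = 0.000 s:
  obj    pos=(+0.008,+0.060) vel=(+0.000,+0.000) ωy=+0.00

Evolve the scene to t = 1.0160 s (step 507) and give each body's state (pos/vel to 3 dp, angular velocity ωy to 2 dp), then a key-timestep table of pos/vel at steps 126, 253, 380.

State at t = 1.0160 s:
  obj    pos=(+0.580,-0.106) vel=(+1.126,-0.327) ωy=+26.64

Key-timestep trajectory:
   step    t(s)  obj.x    obj.z    obj.vx   obj.vz 
    126  0.2525   +0.043  +0.050  +0.280  -0.081
    253  0.5070   +0.150  +0.019  +0.562  -0.163
    380  0.7615   +0.329  -0.033  +0.844  -0.245


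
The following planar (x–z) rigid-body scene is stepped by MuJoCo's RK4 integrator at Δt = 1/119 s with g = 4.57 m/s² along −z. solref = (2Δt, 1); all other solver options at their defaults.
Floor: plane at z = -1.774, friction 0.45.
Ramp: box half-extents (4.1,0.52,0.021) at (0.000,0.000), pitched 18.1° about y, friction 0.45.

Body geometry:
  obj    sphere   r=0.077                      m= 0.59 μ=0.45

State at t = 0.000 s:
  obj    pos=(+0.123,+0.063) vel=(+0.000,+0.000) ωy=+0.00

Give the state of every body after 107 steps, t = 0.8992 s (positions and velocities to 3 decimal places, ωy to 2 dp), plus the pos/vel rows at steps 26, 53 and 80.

State at t = 0.8992 s:
  obj    pos=(+0.513,-0.065) vel=(+0.867,-0.283) ωy=+11.84

Key-timestep trajectory:
   step    t(s)  obj.x    obj.z    obj.vx   obj.vz 
     26  0.2185   +0.146  +0.055  +0.211  -0.069
     53  0.4454   +0.219  +0.032  +0.429  -0.140
     80  0.6723   +0.341  -0.008  +0.648  -0.212


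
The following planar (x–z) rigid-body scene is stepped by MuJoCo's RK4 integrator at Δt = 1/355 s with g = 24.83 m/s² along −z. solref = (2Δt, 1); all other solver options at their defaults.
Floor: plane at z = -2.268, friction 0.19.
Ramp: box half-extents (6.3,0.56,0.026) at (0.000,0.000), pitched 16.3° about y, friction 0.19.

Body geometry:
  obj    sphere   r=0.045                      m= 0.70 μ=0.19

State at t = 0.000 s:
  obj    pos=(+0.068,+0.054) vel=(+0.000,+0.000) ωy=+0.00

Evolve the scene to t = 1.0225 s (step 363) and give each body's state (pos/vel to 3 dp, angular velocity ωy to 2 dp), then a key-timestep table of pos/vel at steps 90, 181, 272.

State at t = 1.0225 s:
  obj    pos=(+2.566,-0.676) vel=(+4.886,-1.429) ωy=+113.10

Key-timestep trajectory:
   step    t(s)  obj.x    obj.z    obj.vx   obj.vz 
     90  0.2535   +0.222  +0.009  +1.211  -0.354
    181  0.5099   +0.689  -0.128  +2.436  -0.712
    272  0.7662   +1.471  -0.356  +3.661  -1.070


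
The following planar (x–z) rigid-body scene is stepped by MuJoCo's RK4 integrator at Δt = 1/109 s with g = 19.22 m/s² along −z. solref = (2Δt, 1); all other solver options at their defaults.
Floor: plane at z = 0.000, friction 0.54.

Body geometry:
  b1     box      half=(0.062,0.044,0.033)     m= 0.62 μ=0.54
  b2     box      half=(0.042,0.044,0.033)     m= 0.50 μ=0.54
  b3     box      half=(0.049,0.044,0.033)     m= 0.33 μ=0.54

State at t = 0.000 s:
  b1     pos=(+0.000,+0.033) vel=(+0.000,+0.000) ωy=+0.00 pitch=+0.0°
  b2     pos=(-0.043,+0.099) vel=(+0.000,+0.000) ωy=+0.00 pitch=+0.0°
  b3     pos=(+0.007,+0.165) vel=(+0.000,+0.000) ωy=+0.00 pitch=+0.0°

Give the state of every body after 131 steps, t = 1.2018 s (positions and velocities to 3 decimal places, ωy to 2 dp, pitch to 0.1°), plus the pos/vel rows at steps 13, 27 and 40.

State at t = 1.2018 s:
  b1     pos=(+0.000,+0.033) vel=(+0.000,+0.000) ωy=+0.00 pitch=+0.0°
  b2     pos=(-0.043,+0.099) vel=(+0.000,+0.000) ωy=+0.00 pitch=-0.1°
  b3     pos=(+0.133,+0.033) vel=(+0.000,+0.000) ωy=+0.00 pitch=+180.0°

Key-timestep trajectory:
   step    t(s)  b1.x    b1.z    b1.vx   b1.vz   b2.x    b2.z    b2.vx   b2.vz   b3.x    b3.z    b3.vx   b3.vz 
     13  0.1193   +0.000  +0.033  +0.000  +0.001   -0.043  +0.099  -0.001  +0.003   +0.025  +0.153  +0.325  -0.325
     27  0.2477   +0.000  +0.033  +0.000  +0.000   -0.043  +0.099  -0.001  +0.000   +0.087  +0.109  +0.593  -0.359
     40  0.3670   +0.000  +0.033  +0.000  +0.000   -0.043  +0.099  +0.000  +0.000   +0.133  +0.027  -0.010  +0.192


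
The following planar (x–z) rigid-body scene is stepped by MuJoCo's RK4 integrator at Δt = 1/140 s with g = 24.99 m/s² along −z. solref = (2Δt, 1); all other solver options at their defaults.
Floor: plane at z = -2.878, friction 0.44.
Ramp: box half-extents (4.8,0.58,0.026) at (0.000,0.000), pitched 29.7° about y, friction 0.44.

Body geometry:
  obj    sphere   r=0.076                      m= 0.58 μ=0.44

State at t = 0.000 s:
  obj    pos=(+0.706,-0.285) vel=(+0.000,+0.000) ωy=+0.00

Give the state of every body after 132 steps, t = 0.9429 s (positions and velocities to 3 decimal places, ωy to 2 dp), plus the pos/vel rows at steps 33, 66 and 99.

State at t = 0.9429 s:
  obj    pos=(+4.120,-2.233) vel=(+7.242,-4.131) ωy=+109.70

Key-timestep trajectory:
   step    t(s)  obj.x    obj.z    obj.vx   obj.vz 
     33  0.2357   +0.919  -0.407  +1.811  -1.033
     66  0.4714   +1.560  -0.772  +3.621  -2.066
     99  0.7071   +2.627  -1.381  +5.432  -3.098


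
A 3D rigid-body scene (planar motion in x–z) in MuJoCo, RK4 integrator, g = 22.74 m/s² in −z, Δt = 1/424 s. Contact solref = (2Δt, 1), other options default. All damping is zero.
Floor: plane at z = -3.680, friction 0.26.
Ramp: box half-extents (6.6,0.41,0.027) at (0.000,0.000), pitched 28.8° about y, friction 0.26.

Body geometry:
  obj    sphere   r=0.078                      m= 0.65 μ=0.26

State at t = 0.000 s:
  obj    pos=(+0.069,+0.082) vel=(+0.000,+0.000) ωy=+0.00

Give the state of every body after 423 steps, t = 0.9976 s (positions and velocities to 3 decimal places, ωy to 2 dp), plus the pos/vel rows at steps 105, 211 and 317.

State at t = 0.9976 s:
  obj    pos=(+3.482,-1.794) vel=(+6.841,-3.761) ωy=+100.07

Key-timestep trajectory:
   step    t(s)  obj.x    obj.z    obj.vx   obj.vz 
    105  0.2476   +0.279  -0.034  +1.698  -0.934
    211  0.4976   +0.918  -0.385  +3.413  -1.876
    317  0.7476   +1.986  -0.972  +5.127  -2.819


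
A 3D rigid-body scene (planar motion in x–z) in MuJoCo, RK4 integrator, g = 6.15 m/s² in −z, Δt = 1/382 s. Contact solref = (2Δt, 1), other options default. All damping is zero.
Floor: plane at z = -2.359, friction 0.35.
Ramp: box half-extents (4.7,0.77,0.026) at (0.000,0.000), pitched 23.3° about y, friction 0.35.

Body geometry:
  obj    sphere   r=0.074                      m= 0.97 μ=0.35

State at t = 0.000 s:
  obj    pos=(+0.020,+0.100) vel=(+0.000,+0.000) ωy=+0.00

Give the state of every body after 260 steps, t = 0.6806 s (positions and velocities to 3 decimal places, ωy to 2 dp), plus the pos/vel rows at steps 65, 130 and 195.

State at t = 0.6806 s:
  obj    pos=(+0.390,-0.059) vel=(+1.086,-0.468) ωy=+15.98

Key-timestep trajectory:
   step    t(s)  obj.x    obj.z    obj.vx   obj.vz 
     65  0.1702   +0.043  +0.090  +0.272  -0.117
    130  0.3403   +0.113  +0.060  +0.543  -0.234
    195  0.5105   +0.228  +0.011  +0.815  -0.351


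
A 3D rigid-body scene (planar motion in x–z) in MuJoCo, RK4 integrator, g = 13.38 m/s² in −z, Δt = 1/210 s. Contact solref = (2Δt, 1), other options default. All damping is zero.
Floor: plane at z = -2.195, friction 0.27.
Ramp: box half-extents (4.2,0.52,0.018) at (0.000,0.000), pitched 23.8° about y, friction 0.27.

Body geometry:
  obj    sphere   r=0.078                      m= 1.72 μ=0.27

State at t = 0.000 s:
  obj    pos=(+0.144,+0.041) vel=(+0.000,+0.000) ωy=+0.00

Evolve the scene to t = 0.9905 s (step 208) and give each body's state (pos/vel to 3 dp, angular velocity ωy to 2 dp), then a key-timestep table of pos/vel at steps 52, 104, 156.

State at t = 0.9905 s:
  obj    pos=(+1.875,-0.722) vel=(+3.495,-1.542) ωy=+48.97

Key-timestep trajectory:
   step    t(s)  obj.x    obj.z    obj.vx   obj.vz 
     52  0.2476   +0.252  -0.006  +0.874  -0.385
    104  0.4952   +0.577  -0.150  +1.748  -0.771
    156  0.7429   +1.118  -0.388  +2.621  -1.156


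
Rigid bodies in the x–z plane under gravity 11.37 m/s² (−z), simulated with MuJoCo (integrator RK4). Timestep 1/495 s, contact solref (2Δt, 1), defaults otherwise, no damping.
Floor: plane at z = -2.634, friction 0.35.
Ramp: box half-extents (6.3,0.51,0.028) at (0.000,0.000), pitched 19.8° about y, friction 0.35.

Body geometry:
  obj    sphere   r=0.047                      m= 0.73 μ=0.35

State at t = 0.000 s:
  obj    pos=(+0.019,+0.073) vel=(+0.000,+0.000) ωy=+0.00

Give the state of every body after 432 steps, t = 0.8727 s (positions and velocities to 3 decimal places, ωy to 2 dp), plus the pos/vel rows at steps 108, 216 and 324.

State at t = 0.8727 s:
  obj    pos=(+1.005,-0.282) vel=(+2.259,-0.813) ωy=+51.08

Key-timestep trajectory:
   step    t(s)  obj.x    obj.z    obj.vx   obj.vz 
    108  0.2182   +0.081  +0.051  +0.565  -0.203
    216  0.4364   +0.265  -0.016  +1.130  -0.407
    324  0.6545   +0.573  -0.127  +1.694  -0.610


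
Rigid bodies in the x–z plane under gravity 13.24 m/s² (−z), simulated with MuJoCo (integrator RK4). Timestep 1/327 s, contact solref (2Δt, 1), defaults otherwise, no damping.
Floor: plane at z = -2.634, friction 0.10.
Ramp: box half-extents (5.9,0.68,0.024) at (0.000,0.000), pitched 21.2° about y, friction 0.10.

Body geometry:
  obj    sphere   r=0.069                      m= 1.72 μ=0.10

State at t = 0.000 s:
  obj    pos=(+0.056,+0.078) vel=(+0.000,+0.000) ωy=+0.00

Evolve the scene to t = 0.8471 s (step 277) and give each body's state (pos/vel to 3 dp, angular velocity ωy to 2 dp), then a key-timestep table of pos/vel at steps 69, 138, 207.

State at t = 0.8471 s:
  obj    pos=(+1.245,-0.383) vel=(+2.806,-1.091) ωy=+37.87

Key-timestep trajectory:
   step    t(s)  obj.x    obj.z    obj.vx   obj.vz 
     69  0.2110   +0.130  +0.049  +0.700  -0.269
    138  0.4220   +0.351  -0.036  +1.398  -0.543
    207  0.6330   +0.720  -0.179  +2.095  -0.823
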